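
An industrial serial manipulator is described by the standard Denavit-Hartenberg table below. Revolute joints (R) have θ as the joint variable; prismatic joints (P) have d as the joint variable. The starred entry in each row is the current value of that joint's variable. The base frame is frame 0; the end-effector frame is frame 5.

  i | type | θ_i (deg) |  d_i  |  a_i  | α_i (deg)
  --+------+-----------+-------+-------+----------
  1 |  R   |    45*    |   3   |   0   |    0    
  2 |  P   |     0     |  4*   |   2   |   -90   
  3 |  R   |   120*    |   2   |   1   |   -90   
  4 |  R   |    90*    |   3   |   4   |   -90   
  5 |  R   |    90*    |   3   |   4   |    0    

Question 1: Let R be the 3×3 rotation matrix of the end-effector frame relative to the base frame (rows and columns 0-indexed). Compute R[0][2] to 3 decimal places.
0.354

End-effector z-axis (col 2 of R) = (0.3536,0.3536,0.8660)
R[0][2] = 0.3536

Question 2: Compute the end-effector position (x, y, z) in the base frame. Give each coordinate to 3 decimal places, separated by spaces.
4.148 1.319 8.232

after link 1: o_1 = (0.0000, 0.0000, 3.0000)
after link 2: o_2 = (1.4142, 1.4142, 7.0000)
after link 3: o_3 = (-0.3536, 2.4749, 6.1340)
after link 4: o_4 = (0.6378, -2.1907, 7.6340)
after link 5: o_5 = (4.1479, 1.3195, 8.2321)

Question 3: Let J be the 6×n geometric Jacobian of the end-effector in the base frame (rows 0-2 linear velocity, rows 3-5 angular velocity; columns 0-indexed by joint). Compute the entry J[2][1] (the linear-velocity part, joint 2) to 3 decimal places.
1.000

prismatic axis z_1 = (0.0000,0.0000,1.0000)
J_v[:, 1] = z_1; J_ω[:, 1] = (0,0,0)
entry J[2][1] = 1.0000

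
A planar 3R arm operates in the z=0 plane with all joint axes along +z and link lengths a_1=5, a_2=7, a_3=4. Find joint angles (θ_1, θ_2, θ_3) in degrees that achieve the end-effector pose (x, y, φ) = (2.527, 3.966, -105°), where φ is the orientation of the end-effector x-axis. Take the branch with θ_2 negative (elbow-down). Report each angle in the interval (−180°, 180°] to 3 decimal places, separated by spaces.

120.001 -90.005 -134.997

wrist centre = target − a_3·(cos φ, sin φ) = (3.5623, 7.8297)
cos θ_2 = (73.9941−5²−7²)/(2·5·7) = -0.0001; θ_2 = -90.0049° (elbow-down)
β = atan2(7.8297,3.5623) = 65.5359°; ψ = atan2(-7.0000,4.9994) = -54.4655°
θ_1 = β − ψ = 120.0015°
θ_3 = φ − θ_1 − θ_2 = -134.9966° (wrapped to (-180°,180°])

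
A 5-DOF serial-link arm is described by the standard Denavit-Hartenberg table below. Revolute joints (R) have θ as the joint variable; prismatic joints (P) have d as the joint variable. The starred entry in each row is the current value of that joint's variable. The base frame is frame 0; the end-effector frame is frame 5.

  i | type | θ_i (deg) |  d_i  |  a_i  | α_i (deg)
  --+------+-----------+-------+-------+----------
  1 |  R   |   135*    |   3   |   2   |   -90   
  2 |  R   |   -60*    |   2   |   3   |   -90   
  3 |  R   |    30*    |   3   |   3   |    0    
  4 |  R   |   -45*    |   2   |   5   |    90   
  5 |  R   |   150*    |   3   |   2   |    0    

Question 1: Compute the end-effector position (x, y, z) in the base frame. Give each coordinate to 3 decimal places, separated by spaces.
after link 1: o_1 = (-1.4142, 1.4142, 3.0000)
after link 2: o_2 = (-3.8891, 1.0607, 5.5981)
after link 3: o_3 = (-5.5841, 4.8770, 6.3481)
after link 4: o_4 = (-9.4314, 6.8942, 9.5307)
after link 5: o_5 = (-10.9098, 4.9085, 6.9093)

-10.910 4.909 6.909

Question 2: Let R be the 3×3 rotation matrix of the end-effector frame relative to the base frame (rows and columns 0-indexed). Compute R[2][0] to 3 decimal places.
-0.974

End-effector x-axis (col 0 of R) = (0.1481,0.1689,-0.9744)
R[2][0] = -0.9744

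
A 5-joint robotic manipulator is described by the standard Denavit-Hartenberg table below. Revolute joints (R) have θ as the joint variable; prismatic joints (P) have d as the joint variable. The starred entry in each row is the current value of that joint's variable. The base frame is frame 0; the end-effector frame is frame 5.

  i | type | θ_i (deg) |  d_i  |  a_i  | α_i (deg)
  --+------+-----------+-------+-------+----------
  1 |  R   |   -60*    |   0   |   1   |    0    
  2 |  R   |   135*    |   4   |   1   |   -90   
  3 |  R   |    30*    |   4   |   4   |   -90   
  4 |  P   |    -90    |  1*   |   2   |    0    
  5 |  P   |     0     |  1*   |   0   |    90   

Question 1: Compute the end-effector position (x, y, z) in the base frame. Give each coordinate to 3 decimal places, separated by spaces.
after link 1: o_1 = (0.5000, -0.8660, 0.0000)
after link 2: o_2 = (0.7588, 0.0999, 4.0000)
after link 3: o_3 = (-2.2083, 4.4812, 2.0000)
after link 4: o_4 = (-4.2696, 4.5159, 1.1340)
after link 5: o_5 = (-4.3990, 4.0330, 0.2679)

-4.399 4.033 0.268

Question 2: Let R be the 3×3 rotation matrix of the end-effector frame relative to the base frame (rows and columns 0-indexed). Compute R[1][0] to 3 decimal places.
0.259

End-effector x-axis (col 0 of R) = (-0.9659,0.2588,0.0000)
R[1][0] = 0.2588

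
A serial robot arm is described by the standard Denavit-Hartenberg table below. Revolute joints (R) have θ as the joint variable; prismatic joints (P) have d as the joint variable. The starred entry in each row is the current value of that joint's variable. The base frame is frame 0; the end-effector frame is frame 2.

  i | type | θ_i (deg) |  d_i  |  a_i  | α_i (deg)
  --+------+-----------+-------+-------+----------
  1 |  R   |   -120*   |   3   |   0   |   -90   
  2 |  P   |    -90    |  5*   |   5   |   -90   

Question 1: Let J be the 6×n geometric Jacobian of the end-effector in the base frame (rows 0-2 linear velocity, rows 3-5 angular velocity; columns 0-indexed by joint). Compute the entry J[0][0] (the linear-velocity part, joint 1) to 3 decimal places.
axis z_0 = ẑ; lever o_n−o_0 = (4.3301,-2.5000,8.0000)
cross product → J_v[:, 0] = (2.5000,4.3301,-0.0000)
J_ω[:, 0] = z_0
entry J[0][0] = 2.5000

2.500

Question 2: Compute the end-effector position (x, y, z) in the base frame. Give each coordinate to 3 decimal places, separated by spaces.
after link 1: o_1 = (0.0000, 0.0000, 3.0000)
after link 2: o_2 = (4.3301, -2.5000, 8.0000)

4.330 -2.500 8.000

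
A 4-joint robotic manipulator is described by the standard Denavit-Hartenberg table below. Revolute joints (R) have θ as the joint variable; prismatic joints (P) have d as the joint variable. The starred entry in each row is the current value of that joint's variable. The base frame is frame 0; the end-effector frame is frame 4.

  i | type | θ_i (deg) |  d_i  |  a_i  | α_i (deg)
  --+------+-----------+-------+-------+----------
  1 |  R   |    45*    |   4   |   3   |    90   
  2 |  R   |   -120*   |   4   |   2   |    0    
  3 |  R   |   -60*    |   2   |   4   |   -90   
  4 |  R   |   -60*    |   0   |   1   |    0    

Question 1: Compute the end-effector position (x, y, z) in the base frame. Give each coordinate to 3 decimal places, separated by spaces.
3.087 -6.623 2.268

after link 1: o_1 = (2.1213, 2.1213, 4.0000)
after link 2: o_2 = (4.2426, -1.4142, 2.2679)
after link 3: o_3 = (2.8284, -5.6569, 2.2679)
after link 4: o_4 = (3.0872, -6.6228, 2.2679)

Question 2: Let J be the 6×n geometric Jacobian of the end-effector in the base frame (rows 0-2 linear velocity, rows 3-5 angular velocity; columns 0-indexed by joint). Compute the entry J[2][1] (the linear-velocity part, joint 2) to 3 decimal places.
axis z_1 = (0.7071,-0.7071,0.0000); lever o_n−o_1 = (0.9659,-8.7441,-1.7321)
cross product → J_v[:, 1] = (1.2247,1.2247,-5.5000)
J_ω[:, 1] = z_1
entry J[2][1] = -5.5000

-5.500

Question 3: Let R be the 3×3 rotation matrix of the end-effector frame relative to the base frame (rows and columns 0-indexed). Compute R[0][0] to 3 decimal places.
End-effector x-axis (col 0 of R) = (0.2588,-0.9659,-0.0000)
R[0][0] = 0.2588

0.259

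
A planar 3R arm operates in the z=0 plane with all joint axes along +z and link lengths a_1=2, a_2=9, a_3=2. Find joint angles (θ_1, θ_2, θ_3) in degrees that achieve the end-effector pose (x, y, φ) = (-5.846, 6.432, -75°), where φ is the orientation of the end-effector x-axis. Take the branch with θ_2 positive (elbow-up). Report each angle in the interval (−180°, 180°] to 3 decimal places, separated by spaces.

wrist centre = target − a_3·(cos φ, sin φ) = (-6.3636, 8.3639)
cos θ_2 = (110.4499−2²−9²)/(2·2·9) = 0.7069; θ_2 = 45.0134° (elbow-up)
β = atan2(8.3639,-6.3636) = 127.2657°; ψ = atan2(6.3654,8.3625) = 37.2781°
θ_1 = β − ψ = 89.9876°
θ_3 = φ − θ_1 − θ_2 = 149.9990° (wrapped to (-180°,180°])

89.988 45.013 149.999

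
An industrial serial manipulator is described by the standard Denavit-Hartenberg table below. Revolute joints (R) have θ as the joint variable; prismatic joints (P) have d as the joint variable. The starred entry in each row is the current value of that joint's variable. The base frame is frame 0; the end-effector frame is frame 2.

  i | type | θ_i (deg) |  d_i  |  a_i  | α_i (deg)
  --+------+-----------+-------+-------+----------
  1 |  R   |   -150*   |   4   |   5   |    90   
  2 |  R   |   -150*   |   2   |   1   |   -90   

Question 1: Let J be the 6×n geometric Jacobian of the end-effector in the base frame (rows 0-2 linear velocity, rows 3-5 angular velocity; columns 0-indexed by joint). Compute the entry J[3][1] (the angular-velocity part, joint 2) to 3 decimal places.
-0.500

axis z_1 = (-0.5000,0.8660,0.0000); lever o_n−o_1 = (-0.2500,2.1651,-0.5000)
cross product → J_v[:, 1] = (-0.4330,-0.2500,-0.8660)
J_ω[:, 1] = z_1
entry J[3][1] = -0.5000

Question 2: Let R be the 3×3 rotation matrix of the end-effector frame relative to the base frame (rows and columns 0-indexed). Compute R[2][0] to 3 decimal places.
End-effector x-axis (col 0 of R) = (0.7500,0.4330,-0.5000)
R[2][0] = -0.5000

-0.500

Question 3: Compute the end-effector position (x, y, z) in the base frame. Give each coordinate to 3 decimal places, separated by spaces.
after link 1: o_1 = (-4.3301, -2.5000, 4.0000)
after link 2: o_2 = (-4.5801, -0.3349, 3.5000)

-4.580 -0.335 3.500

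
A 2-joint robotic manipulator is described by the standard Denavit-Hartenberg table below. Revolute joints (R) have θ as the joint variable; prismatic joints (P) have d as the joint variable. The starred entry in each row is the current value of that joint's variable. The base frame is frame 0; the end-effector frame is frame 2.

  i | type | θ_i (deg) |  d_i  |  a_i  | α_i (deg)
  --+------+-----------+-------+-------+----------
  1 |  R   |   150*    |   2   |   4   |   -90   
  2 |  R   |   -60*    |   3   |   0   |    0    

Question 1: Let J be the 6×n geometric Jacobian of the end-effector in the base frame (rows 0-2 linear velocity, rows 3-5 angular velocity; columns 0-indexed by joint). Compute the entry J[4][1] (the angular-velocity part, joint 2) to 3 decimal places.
axis z_1 = (-0.5000,-0.8660,0.0000); lever o_n−o_1 = (-1.5000,-2.5981,0.0000)
cross product → J_v[:, 1] = (0.0000,-0.0000,0.0000)
J_ω[:, 1] = z_1
entry J[4][1] = -0.8660

-0.866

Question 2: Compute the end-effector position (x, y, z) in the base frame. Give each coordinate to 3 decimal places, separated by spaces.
-4.964 -0.598 2.000

after link 1: o_1 = (-3.4641, 2.0000, 2.0000)
after link 2: o_2 = (-4.9641, -0.5981, 2.0000)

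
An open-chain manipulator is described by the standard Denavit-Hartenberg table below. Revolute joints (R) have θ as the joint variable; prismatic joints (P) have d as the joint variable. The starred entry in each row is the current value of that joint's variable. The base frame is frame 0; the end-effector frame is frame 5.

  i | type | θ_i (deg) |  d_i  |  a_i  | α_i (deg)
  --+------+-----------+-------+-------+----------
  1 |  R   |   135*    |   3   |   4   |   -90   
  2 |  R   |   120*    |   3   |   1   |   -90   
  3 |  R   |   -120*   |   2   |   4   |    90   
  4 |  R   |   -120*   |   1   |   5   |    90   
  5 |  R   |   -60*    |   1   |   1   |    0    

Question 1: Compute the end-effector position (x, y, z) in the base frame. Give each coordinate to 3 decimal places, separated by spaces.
-6.279 1.661 1.269

after link 1: o_1 = (-2.8284, 2.8284, 3.0000)
after link 2: o_2 = (-4.5962, 0.3536, 2.1340)
after link 3: o_3 = (-6.5280, -2.6136, 4.8660)
after link 4: o_4 = (-7.1595, 1.7868, 2.3684)
after link 5: o_5 = (-6.2787, 1.6606, 1.2692)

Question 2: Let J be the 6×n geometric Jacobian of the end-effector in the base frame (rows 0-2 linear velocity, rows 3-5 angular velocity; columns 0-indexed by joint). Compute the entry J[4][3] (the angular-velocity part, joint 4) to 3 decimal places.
axis z_3 = (0.0474,0.6597,0.7500); lever o_n−o_3 = (0.2493,4.2741,-3.5969)
cross product → J_v[:, 3] = (-5.5786,0.3573,0.0380)
J_ω[:, 3] = z_3
entry J[4][3] = 0.6597

0.660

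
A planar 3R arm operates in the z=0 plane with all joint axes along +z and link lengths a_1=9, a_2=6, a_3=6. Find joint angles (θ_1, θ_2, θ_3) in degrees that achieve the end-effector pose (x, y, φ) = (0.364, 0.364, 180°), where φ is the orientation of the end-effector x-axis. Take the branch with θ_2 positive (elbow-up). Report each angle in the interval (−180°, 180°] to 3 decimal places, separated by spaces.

wrist centre = target − a_3·(cos φ, sin φ) = (6.3640, 0.3640)
cos θ_2 = (40.6330−9²−6²)/(2·9·6) = -0.7071; θ_2 = 134.9996° (elbow-up)
β = atan2(0.3640,6.3640) = 3.2736°; ψ = atan2(4.2427,4.7574) = 41.7268°
θ_1 = β − ψ = -38.4532°
θ_3 = φ − θ_1 − θ_2 = 83.4536° (wrapped to (-180°,180°])

-38.453 135.000 83.454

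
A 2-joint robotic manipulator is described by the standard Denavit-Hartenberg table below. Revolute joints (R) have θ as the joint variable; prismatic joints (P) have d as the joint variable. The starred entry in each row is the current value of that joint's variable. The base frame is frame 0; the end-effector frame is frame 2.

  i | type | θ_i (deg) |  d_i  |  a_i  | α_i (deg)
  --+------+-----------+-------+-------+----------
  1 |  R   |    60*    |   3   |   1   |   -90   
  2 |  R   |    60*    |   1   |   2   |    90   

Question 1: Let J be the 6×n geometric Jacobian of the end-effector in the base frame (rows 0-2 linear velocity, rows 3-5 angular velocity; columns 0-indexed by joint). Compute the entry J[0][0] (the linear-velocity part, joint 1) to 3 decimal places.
-2.232

axis z_0 = ẑ; lever o_n−o_0 = (0.1340,2.2321,1.2679)
cross product → J_v[:, 0] = (-2.2321,0.1340,0.0000)
J_ω[:, 0] = z_0
entry J[0][0] = -2.2321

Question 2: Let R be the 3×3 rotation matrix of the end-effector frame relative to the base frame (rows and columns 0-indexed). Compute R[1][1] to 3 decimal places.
End-effector y-axis (col 1 of R) = (-0.8660,0.5000,0.0000)
R[1][1] = 0.5000

0.500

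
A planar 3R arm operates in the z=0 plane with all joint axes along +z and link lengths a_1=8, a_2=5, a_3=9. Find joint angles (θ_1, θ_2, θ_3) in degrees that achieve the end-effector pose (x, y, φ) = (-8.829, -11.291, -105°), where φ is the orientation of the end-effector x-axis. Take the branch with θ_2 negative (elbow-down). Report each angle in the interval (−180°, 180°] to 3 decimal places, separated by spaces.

wrist centre = target − a_3·(cos φ, sin φ) = (-6.4996, -2.5977)
cos θ_2 = (48.9930−8²−5²)/(2·8·5) = -0.5001; θ_2 = -120.0057° (elbow-down)
β = atan2(-2.5977,-6.4996) = -158.2152°; ψ = atan2(-4.3299,5.4996) = -38.2138°
θ_1 = β − ψ = -120.0014°
θ_3 = φ − θ_1 − θ_2 = 135.0071° (wrapped to (-180°,180°])

-120.001 -120.006 135.007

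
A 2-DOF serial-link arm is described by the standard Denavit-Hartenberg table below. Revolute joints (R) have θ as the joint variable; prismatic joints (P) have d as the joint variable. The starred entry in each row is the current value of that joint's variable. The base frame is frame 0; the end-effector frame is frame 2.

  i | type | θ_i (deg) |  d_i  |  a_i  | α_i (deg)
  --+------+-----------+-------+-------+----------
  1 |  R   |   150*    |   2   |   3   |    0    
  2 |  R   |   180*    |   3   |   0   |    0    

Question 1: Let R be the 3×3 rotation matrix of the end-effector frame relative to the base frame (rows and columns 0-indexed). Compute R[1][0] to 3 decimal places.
-0.500

End-effector x-axis (col 0 of R) = (0.8660,-0.5000,0.0000)
R[1][0] = -0.5000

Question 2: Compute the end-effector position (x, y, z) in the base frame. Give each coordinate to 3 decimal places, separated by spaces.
-2.598 1.500 5.000

after link 1: o_1 = (-2.5981, 1.5000, 2.0000)
after link 2: o_2 = (-2.5981, 1.5000, 5.0000)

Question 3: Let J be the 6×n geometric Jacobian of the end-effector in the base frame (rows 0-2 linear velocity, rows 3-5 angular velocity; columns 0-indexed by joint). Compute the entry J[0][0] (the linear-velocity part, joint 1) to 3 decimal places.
axis z_0 = ẑ; lever o_n−o_0 = (-2.5981,1.5000,5.0000)
cross product → J_v[:, 0] = (-1.5000,-2.5981,0.0000)
J_ω[:, 0] = z_0
entry J[0][0] = -1.5000

-1.500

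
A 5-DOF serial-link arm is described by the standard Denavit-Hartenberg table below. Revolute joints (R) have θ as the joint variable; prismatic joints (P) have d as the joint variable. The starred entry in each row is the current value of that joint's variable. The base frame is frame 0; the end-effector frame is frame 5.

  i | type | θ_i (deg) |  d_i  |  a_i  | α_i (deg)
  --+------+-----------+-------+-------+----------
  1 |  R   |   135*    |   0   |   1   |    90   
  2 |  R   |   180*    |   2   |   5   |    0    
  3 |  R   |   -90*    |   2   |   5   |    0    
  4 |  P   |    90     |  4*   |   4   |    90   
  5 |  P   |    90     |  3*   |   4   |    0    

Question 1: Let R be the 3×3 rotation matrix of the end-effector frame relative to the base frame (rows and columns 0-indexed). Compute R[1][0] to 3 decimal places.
End-effector x-axis (col 0 of R) = (0.7071,0.7071,0.0000)
R[1][0] = 0.7071

0.707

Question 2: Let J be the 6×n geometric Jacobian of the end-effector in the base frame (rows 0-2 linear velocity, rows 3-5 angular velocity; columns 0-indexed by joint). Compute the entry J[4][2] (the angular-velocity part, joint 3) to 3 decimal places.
0.707

axis z_2 = (0.7071,0.7071,0.0000); lever o_n−o_2 = (9.8995,4.2426,8.0000)
cross product → J_v[:, 2] = (5.6569,-5.6569,-4.0000)
J_ω[:, 2] = z_2
entry J[4][2] = 0.7071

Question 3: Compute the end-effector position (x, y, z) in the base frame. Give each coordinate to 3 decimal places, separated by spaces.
14.142 2.828 8.000

after link 1: o_1 = (-0.7071, 0.7071, 0.0000)
after link 2: o_2 = (4.2426, -1.4142, 0.0000)
after link 3: o_3 = (5.6569, -0.0000, 5.0000)
after link 4: o_4 = (11.3137, -0.0000, 5.0000)
after link 5: o_5 = (14.1421, 2.8284, 8.0000)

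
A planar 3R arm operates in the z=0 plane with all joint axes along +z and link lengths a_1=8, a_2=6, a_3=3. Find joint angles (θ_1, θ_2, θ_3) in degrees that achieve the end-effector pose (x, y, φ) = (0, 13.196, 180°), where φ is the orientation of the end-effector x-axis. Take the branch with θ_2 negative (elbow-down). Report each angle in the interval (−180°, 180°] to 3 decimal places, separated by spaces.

90.002 -30.005 120.003

wrist centre = target − a_3·(cos φ, sin φ) = (3.0000, 13.1960)
cos θ_2 = (183.1344−8²−6²)/(2·8·6) = 0.8660; θ_2 = -30.0048° (elbow-down)
β = atan2(13.1960,3.0000) = 77.1920°; ψ = atan2(-3.0004,13.1959) = -12.8099°
θ_1 = β − ψ = 90.0019°
θ_3 = φ − θ_1 − θ_2 = 120.0029° (wrapped to (-180°,180°])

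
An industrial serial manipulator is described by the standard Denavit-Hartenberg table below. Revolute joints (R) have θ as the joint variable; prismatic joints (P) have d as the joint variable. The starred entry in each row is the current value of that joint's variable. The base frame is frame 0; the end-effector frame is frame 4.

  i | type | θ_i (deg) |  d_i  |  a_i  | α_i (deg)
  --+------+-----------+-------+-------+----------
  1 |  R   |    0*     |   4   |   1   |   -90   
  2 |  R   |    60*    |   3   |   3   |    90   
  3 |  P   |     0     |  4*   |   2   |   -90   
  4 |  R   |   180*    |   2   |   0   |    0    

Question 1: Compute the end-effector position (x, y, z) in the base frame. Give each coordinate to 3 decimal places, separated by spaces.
6.964 5.000 1.670

after link 1: o_1 = (1.0000, 0.0000, 4.0000)
after link 2: o_2 = (2.5000, 3.0000, 1.4019)
after link 3: o_3 = (6.9641, 3.0000, 1.6699)
after link 4: o_4 = (6.9641, 5.0000, 1.6699)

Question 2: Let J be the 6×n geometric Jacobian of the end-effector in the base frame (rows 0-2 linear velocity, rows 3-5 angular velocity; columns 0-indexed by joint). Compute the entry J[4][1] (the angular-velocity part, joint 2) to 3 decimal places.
axis z_1 = (0.0000,1.0000,0.0000); lever o_n−o_1 = (5.9641,5.0000,-2.3301)
cross product → J_v[:, 1] = (-2.3301,0.0000,-5.9641)
J_ω[:, 1] = z_1
entry J[4][1] = 1.0000

1.000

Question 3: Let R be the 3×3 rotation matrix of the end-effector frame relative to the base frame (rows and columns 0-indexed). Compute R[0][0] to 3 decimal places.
-0.500

End-effector x-axis (col 0 of R) = (-0.5000,-0.0000,0.8660)
R[0][0] = -0.5000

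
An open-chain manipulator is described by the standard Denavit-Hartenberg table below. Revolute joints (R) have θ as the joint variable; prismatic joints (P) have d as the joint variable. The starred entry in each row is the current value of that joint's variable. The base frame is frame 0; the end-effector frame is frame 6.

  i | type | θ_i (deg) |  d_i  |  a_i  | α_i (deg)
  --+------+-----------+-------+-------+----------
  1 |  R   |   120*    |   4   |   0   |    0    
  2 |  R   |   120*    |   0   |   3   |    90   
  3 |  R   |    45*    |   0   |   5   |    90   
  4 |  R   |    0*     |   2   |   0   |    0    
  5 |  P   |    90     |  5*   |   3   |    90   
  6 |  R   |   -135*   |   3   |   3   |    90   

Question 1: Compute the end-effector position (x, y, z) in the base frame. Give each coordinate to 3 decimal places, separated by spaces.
-6.814 -10.045 6.207

after link 1: o_1 = (0.0000, 0.0000, 4.0000)
after link 2: o_2 = (-1.5000, -2.5981, 4.0000)
after link 3: o_3 = (-3.2678, -5.6599, 7.5355)
after link 4: o_4 = (-3.9749, -6.8847, 6.1213)
after link 5: o_5 = (-8.3407, -8.4465, 2.5858)
after link 6: o_6 = (-6.8143, -10.0453, 6.2071)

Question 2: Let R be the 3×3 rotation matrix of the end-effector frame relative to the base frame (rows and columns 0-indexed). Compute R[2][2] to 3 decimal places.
-0.500

End-effector z-axis (col 2 of R) = (0.3624,-0.7866,-0.5000)
R[2][2] = -0.5000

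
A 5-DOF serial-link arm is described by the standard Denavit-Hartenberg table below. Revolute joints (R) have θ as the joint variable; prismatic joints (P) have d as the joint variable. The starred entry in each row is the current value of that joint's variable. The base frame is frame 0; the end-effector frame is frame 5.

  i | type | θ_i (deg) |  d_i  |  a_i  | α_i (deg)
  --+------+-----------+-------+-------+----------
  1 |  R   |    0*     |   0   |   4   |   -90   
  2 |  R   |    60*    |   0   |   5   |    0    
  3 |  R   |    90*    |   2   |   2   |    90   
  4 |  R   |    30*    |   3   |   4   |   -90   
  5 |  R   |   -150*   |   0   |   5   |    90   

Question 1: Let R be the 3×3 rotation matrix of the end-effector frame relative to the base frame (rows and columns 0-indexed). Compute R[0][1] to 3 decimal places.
End-effector y-axis (col 1 of R) = (0.4330,0.8660,0.2500)
R[0][1] = 0.4330

0.433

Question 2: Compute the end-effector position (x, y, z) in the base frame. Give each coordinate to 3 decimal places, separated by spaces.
7.766 1.835 -9.950

after link 1: o_1 = (4.0000, 0.0000, 0.0000)
after link 2: o_2 = (6.5000, 0.0000, -4.3301)
after link 3: o_3 = (4.7679, 2.0000, -5.3301)
after link 4: o_4 = (3.2679, 4.0000, -9.6603)
after link 5: o_5 = (7.7655, 1.8349, -9.9503)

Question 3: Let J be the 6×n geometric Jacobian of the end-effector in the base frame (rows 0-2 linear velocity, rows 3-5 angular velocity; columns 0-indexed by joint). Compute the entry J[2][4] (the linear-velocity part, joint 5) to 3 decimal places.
axis z_4 = (0.4330,0.8660,0.2500); lever o_n−o_4 = (4.4976,-2.1651,-0.2901)
cross product → J_v[:, 4] = (0.2901,1.2500,-4.8325)
J_ω[:, 4] = z_4
entry J[2][4] = -4.8325

-4.833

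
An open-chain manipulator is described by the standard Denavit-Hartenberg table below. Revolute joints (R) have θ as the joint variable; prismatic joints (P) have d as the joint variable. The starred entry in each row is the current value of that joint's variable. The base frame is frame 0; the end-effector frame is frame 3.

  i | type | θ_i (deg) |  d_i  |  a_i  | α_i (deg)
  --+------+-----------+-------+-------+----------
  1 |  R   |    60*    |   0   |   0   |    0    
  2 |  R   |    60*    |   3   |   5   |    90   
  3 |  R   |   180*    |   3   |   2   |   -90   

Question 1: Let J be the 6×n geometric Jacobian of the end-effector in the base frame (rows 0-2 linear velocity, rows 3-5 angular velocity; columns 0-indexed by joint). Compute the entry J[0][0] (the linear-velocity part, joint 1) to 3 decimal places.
-4.098

axis z_0 = ẑ; lever o_n−o_0 = (1.0981,4.0981,3.0000)
cross product → J_v[:, 0] = (-4.0981,1.0981,0.0000)
J_ω[:, 0] = z_0
entry J[0][0] = -4.0981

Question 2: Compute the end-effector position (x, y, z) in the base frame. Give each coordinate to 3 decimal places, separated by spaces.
1.098 4.098 3.000

after link 1: o_1 = (0.0000, 0.0000, 0.0000)
after link 2: o_2 = (-2.5000, 4.3301, 3.0000)
after link 3: o_3 = (1.0981, 4.0981, 3.0000)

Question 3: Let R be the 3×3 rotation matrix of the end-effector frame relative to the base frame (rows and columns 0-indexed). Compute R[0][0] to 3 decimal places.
End-effector x-axis (col 0 of R) = (0.5000,-0.8660,0.0000)
R[0][0] = 0.5000

0.500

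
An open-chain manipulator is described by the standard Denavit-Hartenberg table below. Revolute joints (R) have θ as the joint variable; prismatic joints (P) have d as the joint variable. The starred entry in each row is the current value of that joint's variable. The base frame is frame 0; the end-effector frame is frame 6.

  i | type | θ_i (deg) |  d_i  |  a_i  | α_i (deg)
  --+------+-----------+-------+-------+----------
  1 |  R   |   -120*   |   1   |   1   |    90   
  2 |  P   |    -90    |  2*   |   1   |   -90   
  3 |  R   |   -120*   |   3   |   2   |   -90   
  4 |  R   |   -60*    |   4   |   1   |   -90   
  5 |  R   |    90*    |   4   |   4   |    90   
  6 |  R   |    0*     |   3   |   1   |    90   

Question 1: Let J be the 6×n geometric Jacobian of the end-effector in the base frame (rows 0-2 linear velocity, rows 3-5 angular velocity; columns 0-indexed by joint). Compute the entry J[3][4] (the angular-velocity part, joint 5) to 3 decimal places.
axis z_4 = (-0.3995,0.8080,0.4330); lever o_n−o_4 = (-1.8571,0.3816,6.8122)
cross product → J_v[:, 4] = (5.3391,1.9175,1.3481)
J_ω[:, 4] = z_4
entry J[3][4] = -0.3995

-0.400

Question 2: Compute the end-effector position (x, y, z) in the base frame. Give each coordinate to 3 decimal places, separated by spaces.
-9.629 -0.750 4.598

after link 1: o_1 = (-0.5000, -0.8660, 1.0000)
after link 2: o_2 = (-2.2321, 0.1340, 0.0000)
after link 3: o_3 = (-5.2321, -1.5981, 1.0000)
after link 4: o_4 = (-7.7721, -1.1316, -2.2141)
after link 5: o_5 = (-7.6381, 1.1005, 2.9821)
after link 6: o_6 = (-9.6292, -0.7500, 4.5981)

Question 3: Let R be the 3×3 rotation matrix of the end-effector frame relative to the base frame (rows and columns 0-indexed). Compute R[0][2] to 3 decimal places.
End-effector z-axis (col 2 of R) = (0.3995,-0.8080,-0.4330)
R[0][2] = 0.3995

0.400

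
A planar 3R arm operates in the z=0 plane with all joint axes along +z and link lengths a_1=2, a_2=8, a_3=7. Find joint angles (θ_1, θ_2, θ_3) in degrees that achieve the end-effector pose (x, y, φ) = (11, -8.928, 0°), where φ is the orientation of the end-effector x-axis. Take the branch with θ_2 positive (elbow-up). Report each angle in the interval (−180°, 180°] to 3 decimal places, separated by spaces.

-90.010 30.013 59.997

wrist centre = target − a_3·(cos φ, sin φ) = (4.0000, -8.9280)
cos θ_2 = (95.7092−2²−8²)/(2·2·8) = 0.8659; θ_2 = 30.0130° (elbow-up)
β = atan2(-8.9280,4.0000) = -65.8663°; ψ = atan2(4.0016,8.9273) = 24.1438°
θ_1 = β − ψ = -90.0101°
θ_3 = φ − θ_1 − θ_2 = 59.9971° (wrapped to (-180°,180°])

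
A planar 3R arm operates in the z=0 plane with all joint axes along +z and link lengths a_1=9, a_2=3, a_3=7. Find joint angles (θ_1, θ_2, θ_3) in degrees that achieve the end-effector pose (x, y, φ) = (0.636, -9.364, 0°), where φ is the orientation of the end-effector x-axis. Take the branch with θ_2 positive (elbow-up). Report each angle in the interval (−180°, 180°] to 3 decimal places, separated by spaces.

wrist centre = target − a_3·(cos φ, sin φ) = (-6.3640, -9.3640)
cos θ_2 = (128.1850−9²−3²)/(2·9·3) = 0.7071; θ_2 = 44.9982° (elbow-up)
β = atan2(-9.3640,-6.3640) = -124.2010°; ψ = atan2(2.1213,11.1214) = 10.7987°
θ_1 = β − ψ = -134.9996°
θ_3 = φ − θ_1 − θ_2 = 90.0015° (wrapped to (-180°,180°])

-135.000 44.998 90.001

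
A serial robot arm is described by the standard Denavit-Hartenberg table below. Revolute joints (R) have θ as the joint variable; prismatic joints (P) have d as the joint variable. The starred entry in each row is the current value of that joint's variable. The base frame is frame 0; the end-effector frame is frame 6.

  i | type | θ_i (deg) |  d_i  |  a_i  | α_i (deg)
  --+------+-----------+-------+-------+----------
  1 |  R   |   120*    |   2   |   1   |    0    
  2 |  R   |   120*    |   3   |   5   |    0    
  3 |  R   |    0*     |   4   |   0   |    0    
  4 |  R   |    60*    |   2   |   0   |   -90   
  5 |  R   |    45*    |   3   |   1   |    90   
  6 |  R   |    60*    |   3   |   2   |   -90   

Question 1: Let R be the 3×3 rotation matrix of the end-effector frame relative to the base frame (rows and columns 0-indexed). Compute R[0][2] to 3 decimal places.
0.127

End-effector z-axis (col 2 of R) = (0.1268,0.7803,0.6124)
R[0][2] = 0.1268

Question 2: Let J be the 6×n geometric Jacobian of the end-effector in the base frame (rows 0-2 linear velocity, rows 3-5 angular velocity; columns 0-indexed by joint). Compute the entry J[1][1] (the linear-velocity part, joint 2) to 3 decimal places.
3.366

axis z_1 = (0.0000,0.0000,1.0000); lever o_n−o_1 = (3.3658,-5.0260,9.7071)
cross product → J_v[:, 1] = (5.0260,3.3658,-0.0000)
J_ω[:, 1] = z_1
entry J[1][1] = 3.3658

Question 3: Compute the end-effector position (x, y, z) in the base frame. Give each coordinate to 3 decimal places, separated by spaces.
2.866 -4.160 11.707

after link 1: o_1 = (-0.5000, 0.8660, 2.0000)
after link 2: o_2 = (-3.0000, -3.4641, 5.0000)
after link 3: o_3 = (-3.0000, -3.4641, 9.0000)
after link 4: o_4 = (-3.0000, -3.4641, 11.0000)
after link 5: o_5 = (-0.0484, -2.5765, 10.2929)
after link 6: o_6 = (2.8658, -4.1599, 11.7071)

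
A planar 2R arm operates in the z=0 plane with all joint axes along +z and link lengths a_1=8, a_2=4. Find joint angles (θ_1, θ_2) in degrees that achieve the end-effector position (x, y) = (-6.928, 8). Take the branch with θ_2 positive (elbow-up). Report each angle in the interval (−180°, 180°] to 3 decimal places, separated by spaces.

cos θ_2 = (111.9972−8²−4²)/(2·8·4) = 0.5000; θ_2 = 60.0029° (elbow-up)
β = atan2(8.0000,-6.9280) = 130.8926°; ψ = atan2(3.4642,9.9998) = 19.1074°
θ_1 = β − ψ = 111.7851°

111.785 60.003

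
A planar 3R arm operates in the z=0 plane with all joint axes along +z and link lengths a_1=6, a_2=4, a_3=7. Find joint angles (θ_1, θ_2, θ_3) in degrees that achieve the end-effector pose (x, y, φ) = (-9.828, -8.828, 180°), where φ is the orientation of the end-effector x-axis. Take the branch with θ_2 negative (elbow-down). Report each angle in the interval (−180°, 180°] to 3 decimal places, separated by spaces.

wrist centre = target − a_3·(cos φ, sin φ) = (-2.8280, -8.8280)
cos θ_2 = (85.9312−6²−4²)/(2·6·4) = 0.7069; θ_2 = -45.0168° (elbow-down)
β = atan2(-8.8280,-2.8280) = -107.7626°; ψ = atan2(-2.8293,8.8276) = -17.7707°
θ_1 = β − ψ = -89.9918°
θ_3 = φ − θ_1 − θ_2 = -44.9913° (wrapped to (-180°,180°])

-89.992 -45.017 -44.991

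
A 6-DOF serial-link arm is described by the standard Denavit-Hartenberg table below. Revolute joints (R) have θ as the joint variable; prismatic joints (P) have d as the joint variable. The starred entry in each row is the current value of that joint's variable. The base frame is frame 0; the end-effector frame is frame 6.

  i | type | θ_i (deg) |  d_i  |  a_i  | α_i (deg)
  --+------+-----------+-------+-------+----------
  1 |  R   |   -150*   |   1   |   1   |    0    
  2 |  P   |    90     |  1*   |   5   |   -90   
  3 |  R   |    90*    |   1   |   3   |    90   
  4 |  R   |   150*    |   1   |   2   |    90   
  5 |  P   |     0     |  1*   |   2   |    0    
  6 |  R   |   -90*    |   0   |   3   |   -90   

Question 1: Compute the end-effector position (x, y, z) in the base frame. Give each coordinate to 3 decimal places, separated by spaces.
3.982 -1.165 1.964

after link 1: o_1 = (-0.8660, -0.5000, 1.0000)
after link 2: o_2 = (1.6340, -4.8301, 2.0000)
after link 3: o_3 = (2.5000, -4.3301, -1.0000)
after link 4: o_4 = (3.8660, -4.6962, 0.7321)
after link 5: o_5 = (5.4821, -3.7631, 1.9641)
after link 6: o_6 = (3.9821, -1.1651, 1.9641)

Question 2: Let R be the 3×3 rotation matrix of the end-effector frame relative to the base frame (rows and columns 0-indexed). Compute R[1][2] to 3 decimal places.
0.250

End-effector z-axis (col 2 of R) = (0.4330,0.2500,0.8660)
R[1][2] = 0.2500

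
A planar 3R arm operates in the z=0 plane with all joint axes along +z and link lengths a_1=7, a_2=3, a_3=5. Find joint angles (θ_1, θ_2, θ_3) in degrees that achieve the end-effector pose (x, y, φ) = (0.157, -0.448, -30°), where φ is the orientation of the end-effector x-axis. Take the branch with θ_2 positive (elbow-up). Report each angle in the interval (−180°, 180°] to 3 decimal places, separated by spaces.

wrist centre = target − a_3·(cos φ, sin φ) = (-4.1731, 2.0520)
cos θ_2 = (21.6257−7²−3²)/(2·7·3) = -0.8661; θ_2 = 150.0034° (elbow-up)
β = atan2(2.0520,-4.1731) = 153.8158°; ψ = atan2(1.4998,4.4018) = 18.8156°
θ_1 = β − ψ = 135.0002°
θ_3 = φ − θ_1 − θ_2 = 44.9964° (wrapped to (-180°,180°])

135.000 150.003 44.996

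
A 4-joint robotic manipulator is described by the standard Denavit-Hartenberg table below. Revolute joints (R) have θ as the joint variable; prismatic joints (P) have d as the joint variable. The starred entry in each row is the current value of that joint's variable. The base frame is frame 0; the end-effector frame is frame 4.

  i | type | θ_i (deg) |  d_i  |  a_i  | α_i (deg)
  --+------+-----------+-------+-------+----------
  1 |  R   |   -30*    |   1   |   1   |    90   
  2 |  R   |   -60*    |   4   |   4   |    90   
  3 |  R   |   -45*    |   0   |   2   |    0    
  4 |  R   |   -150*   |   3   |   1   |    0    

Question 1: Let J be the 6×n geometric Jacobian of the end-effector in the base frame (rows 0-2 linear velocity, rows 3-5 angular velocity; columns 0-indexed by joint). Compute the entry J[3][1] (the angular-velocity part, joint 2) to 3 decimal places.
-0.500

axis z_1 = (-0.5000,-0.8660,0.0000); lever o_n−o_1 = (-1.7461,-2.2765,-5.3523)
cross product → J_v[:, 1] = (4.6353,-2.6762,-0.3739)
J_ω[:, 1] = z_1
entry J[3][1] = -0.5000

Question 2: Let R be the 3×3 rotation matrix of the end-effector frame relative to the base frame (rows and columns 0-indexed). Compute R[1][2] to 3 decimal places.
End-effector z-axis (col 2 of R) = (-0.7500,0.4330,-0.5000)
R[1][2] = 0.4330

0.433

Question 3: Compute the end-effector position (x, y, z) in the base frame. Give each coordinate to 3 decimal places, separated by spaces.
-0.880 -2.777 -4.352

after link 1: o_1 = (0.8660, -0.5000, 1.0000)
after link 2: o_2 = (0.5981, -4.9641, -2.4641)
after link 3: o_3 = (1.9176, -4.0929, -3.6888)
after link 4: o_4 = (-0.8801, -2.7765, -4.3523)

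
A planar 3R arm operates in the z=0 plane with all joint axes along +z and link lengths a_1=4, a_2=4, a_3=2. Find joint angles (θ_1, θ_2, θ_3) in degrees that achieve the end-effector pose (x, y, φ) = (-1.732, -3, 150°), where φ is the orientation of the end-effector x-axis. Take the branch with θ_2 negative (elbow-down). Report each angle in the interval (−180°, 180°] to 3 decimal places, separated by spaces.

wrist centre = target − a_3·(cos φ, sin φ) = (0.0001, -4.0000)
cos θ_2 = (16.0000−4²−4²)/(2·4·4) = -0.5000; θ_2 = -120.0000° (elbow-down)
β = atan2(-4.0000,0.0001) = -89.9993°; ψ = atan2(-3.4641,2.0000) = -60.0000°
θ_1 = β − ψ = -29.9993°
θ_3 = φ − θ_1 − θ_2 = -60.0007° (wrapped to (-180°,180°])

-29.999 -120.000 -60.001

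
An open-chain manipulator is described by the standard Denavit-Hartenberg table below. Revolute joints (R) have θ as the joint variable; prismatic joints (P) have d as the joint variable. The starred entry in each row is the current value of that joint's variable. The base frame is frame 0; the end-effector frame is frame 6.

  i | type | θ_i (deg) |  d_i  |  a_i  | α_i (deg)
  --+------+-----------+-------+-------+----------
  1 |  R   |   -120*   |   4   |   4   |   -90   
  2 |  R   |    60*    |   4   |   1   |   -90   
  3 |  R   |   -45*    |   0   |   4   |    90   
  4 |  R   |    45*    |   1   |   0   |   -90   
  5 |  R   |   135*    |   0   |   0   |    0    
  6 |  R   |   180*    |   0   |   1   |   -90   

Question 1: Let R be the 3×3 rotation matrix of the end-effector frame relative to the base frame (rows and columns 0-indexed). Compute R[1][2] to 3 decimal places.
End-effector z-axis (col 2 of R) = (-0.1237,0.0786,-0.9892)
R[1][2] = 0.0786

0.079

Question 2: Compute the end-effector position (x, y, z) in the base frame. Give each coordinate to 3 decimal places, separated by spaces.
4.738 -8.572 1.174

after link 1: o_1 = (-2.0000, -3.4641, 4.0000)
after link 2: o_2 = (1.2141, -5.8971, 3.1340)
after link 3: o_3 = (2.9565, -8.5361, 0.6845)
after link 4: o_4 = (3.7456, -8.5834, 1.2969)
after link 5: o_5 = (3.7456, -8.5834, 1.2969)
after link 6: o_6 = (4.7380, -8.5718, 1.1737)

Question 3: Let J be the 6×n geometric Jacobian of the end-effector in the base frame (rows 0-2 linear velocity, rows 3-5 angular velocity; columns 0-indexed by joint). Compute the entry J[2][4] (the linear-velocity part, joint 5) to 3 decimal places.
axis z_4 = (-0.0018,0.9968,0.0795); lever o_n−o_4 = (0.9923,0.0116,-0.1232)
cross product → J_v[:, 4] = (-0.1237,0.0786,-0.9892)
J_ω[:, 4] = z_4
entry J[2][4] = -0.9892

-0.989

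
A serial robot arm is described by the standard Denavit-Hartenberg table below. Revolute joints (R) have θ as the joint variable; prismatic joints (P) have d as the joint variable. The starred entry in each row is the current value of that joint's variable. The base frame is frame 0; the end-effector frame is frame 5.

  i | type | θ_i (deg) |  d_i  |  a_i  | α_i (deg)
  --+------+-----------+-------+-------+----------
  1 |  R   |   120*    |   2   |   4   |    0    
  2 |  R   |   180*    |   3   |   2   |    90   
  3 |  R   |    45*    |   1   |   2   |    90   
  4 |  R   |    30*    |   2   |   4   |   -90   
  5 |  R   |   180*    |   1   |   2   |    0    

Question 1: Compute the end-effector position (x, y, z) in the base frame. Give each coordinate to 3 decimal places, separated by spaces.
after link 1: o_1 = (-2.0000, 3.4641, 2.0000)
after link 2: o_2 = (-1.0000, 1.7321, 5.0000)
after link 3: o_3 = (-1.1589, 0.0073, 6.4142)
after link 4: o_4 = (-0.9591, -4.3388, 7.4495)
after link 5: o_5 = (-1.6322, -2.9049, 5.8712)

-1.632 -2.905 5.871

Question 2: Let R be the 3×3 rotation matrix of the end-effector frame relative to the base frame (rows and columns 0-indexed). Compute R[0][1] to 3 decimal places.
0.354

End-effector y-axis (col 1 of R) = (0.3536,-0.6124,-0.7071)
R[0][1] = 0.3536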